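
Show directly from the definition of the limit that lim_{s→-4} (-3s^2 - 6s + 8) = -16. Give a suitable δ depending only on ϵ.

Let ϵ > 0 be given. We want δ > 0 such that 0 < |s + 4| < δ implies |(-3s^2 - 6s + 8) + 16| < ϵ.
(-3s^2 - 6s + 8) + 16 = -3s^2 - 6s + 24 = (s + 4)(-3s + 6).
So |(-3s^2 - 6s + 8) + 16| = |s + 4|·|-3s + 6|.
Assume first that |s + 4| < 1, so |s| < 5. Then |-3s + 6| ≤ 3·5 + 6 = 21.
Hence |(-3s^2 - 6s + 8) + 16| ≤ 21|s + 4| < ϵ provided |s + 4| < ϵ/21.
Take δ = min(1, ϵ/21). Then 0 < |s + 4| < δ gives both |s + 4| < 1 and |s + 4| < ϵ/21, so |(-3s^2 - 6s + 8) + 16| < ϵ.

δ = min(1, ϵ/21)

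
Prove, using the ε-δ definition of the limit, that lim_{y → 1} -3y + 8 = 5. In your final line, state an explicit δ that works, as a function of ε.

δ = ε/3

Fix ε > 0. We need δ > 0 so that 0 < |y − 1| < δ implies |(-3y + 8) − 5| < ε.
|(-3y + 8) − 5| = |-3y + 3| = 3|y − 1|.
Thus it suffices that |y − 1| < ε/3.
Choosing δ = ε/3 gives |(-3y + 8) − 5| = 3|y − 1| < ε whenever |y − 1| < δ.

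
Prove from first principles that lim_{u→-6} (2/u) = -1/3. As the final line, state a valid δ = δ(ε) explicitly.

Fix ε > 0. We seek δ > 0 such that 0 < |u + 6| < δ implies |2/u + 1/3| < ε.
|2/u + 1/3| = 2·|-6 − u|/(6·|u|) = 2|u + 6|/(6|u|).
Require δ ≤ 3 so that |u| > 6 − 3 = 3, hence 6|u| > 18.
Then |2/u + 1/3| < 2|u + 6|/18, which is < ε when |u + 6| < 9ε.
Take δ = min(3, 9ε). Then 0 < |u + 6| < δ gives both |u + 6| < 3 and |u + 6| < 9ε, so |2/u + 1/3| < ε.

δ = min(3, 9ε)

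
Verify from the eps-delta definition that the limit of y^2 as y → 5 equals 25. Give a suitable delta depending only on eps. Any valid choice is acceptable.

delta = min(2, eps/12)

Let eps > 0 be given. We seek delta > 0 with 0 < |y − 5| < delta ⇒ |y^2 − 25| < eps.
Factor: y^2 − 25 = (y − 5)(y + 5), so |y^2 − 25| = |y − 5|·|y + 5|.
Impose delta ≤ 2 so that |y| < 7; then |y + 5| ≤ 12.
Hence |y^2 − 25| ≤ 12|y − 5|, which is < eps once |y − 5| < eps/12.
Take delta = min(2, eps/12). If 0 < |y − 5| < delta then both bounds hold and |y^2 − 25| ≤ 12|y − 5| < 12·(eps/12) = eps.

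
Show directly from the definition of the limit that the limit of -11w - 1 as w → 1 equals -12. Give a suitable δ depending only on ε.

Suppose ε > 0. We need δ > 0 so that 0 < |w − 1| < δ implies |(-11w - 1) + 12| < ε.
|(-11w - 1) + 12| = |-11w + 11| = 11|w − 1|.
Thus it suffices that |w − 1| < ε/11.
Choosing δ = ε/11 gives |(-11w - 1) + 12| = 11|w − 1| < ε whenever |w − 1| < δ.

δ = ε/11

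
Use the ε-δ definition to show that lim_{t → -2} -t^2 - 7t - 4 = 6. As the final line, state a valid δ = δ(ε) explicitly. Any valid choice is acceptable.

Let ε > 0 be given. We want δ > 0 such that 0 < |t + 2| < δ implies |(-t^2 - 7t - 4) − 6| < ε.
(-t^2 - 7t - 4) − 6 = -t^2 - 7t - 10 = (t + 2)(-t - 5).
So |(-t^2 - 7t - 4) − 6| = |t + 2|·|-t - 5|.
Require δ ≤ 1. Then |t + 2| < 1 gives |t| < 3, and by the triangle inequality |-t - 5| ≤ 3 + 5 = 8.
Hence |(-t^2 - 7t - 4) − 6| ≤ 8|t + 2| < ε provided |t + 2| < ε/8.
Choosing δ = min(1, ε/8) ensures both conditions, hence |(-t^2 - 7t - 4) − 6| < ε.

δ = min(1, ε/8)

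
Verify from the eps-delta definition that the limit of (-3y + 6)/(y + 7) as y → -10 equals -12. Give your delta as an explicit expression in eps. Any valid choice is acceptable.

Let eps > 0. We want delta > 0 with 0 < |y + 10| < delta ⇒ |(-3y + 6)/(y + 7) + 12| < eps.
Combining over a common denominator, (-3y + 6)/(y + 7) + 12 = [(-3y + 6)·(-3) − 36·(y + 7)] / [(-3)·(y + 7)] = -27(y + 10) / ((-3)(y + 7)).
So |(-3y + 6)/(y + 7) + 12| = 27|y + 10| / (3·|y + 7|).
Require delta ≤ 3/2, so |y + 7| ≥ |-3| − |y + 10| > 3 − 3/2 = 3/2.
Hence |(-3y + 6)/(y + 7) + 12| < 27|y + 10|/(3·(3/2)) = 6|y + 10|, which is < eps once |y + 10| < (1/6)eps.
Take delta = min(3/2, (1/6)eps). Then 0 < |y + 10| < delta forces both bounds, so |(-3y + 6)/(y + 7) + 12| < eps.

delta = min(3/2, (1/6)eps)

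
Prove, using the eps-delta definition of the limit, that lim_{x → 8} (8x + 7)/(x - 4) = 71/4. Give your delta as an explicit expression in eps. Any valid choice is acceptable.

delta = min(2, (8/39)eps)

Suppose eps > 0. We want delta > 0 with 0 < |x − 8| < delta ⇒ |(8x + 7)/(x - 4) − (71/4)| < eps.
Combining over a common denominator, (8x + 7)/(x - 4) − (71/4) = [(8x + 7)·4 − 71·(x - 4)] / [4·(x - 4)] = -39(x − 8) / (4(x - 4)).
So |(8x + 7)/(x - 4) − (71/4)| = 39|x − 8| / (4·|x − 4|).
Require delta ≤ 2, so |x − 4| ≥ |4| − |x − 8| > 4 − 2 = 2.
Hence |(8x + 7)/(x - 4) − (71/4)| < 39|x − 8|/(4·2) = (39/8)|x − 8|, which is < eps once |x − 8| < (8/39)eps.
Take delta = min(2, (8/39)eps). Then 0 < |x − 8| < delta forces both bounds, so |(8x + 7)/(x - 4) − (71/4)| < eps.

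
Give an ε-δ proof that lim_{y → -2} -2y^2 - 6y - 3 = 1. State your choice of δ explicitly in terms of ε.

δ = min(1, ε/8)

Suppose ε > 0. We want δ > 0 such that 0 < |y + 2| < δ implies |(-2y^2 - 6y - 3) − 1| < ε.
(-2y^2 - 6y - 3) − 1 = -2y^2 - 6y - 4 = (y + 2)(-2y - 2).
So |(-2y^2 - 6y - 3) − 1| = |y + 2|·|-2y - 2|.
Require δ ≤ 1. Then |y + 2| < 1 gives |y| < 3, and by the triangle inequality |-2y - 2| ≤ 2·3 + 2 = 8.
Hence |(-2y^2 - 6y - 3) − 1| ≤ 8|y + 2| < ε provided |y + 2| < ε/8.
Take δ = min(1, ε/8). Then 0 < |y + 2| < δ gives both |y + 2| < 1 and |y + 2| < ε/8, so |(-2y^2 - 6y - 3) − 1| < ε.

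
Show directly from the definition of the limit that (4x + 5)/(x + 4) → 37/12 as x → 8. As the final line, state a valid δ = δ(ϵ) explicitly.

δ = min(6, (72/11)ϵ)

Suppose ϵ > 0. We want δ > 0 with 0 < |x − 8| < δ ⇒ |(4x + 5)/(x + 4) − (37/12)| < ϵ.
Combining over a common denominator, (4x + 5)/(x + 4) − (37/12) = [(4x + 5)·12 − 37·(x + 4)] / [12·(x + 4)] = 11(x − 8) / (12(x + 4)).
So |(4x + 5)/(x + 4) − (37/12)| = 11|x − 8| / (12·|x + 4|).
Require δ ≤ 6, so |x + 4| ≥ |12| − |x − 8| > 12 − 6 = 6.
Hence |(4x + 5)/(x + 4) − (37/12)| < 11|x − 8|/(12·6) = (11/72)|x − 8|, which is < ϵ once |x − 8| < (72/11)ϵ.
Take δ = min(6, (72/11)ϵ). Then 0 < |x − 8| < δ forces both bounds, so |(4x + 5)/(x + 4) − (37/12)| < ϵ.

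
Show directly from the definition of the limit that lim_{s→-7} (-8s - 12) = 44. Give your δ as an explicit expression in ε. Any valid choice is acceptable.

δ = ε/8

Let ε > 0 be given. We need δ > 0 so that 0 < |s + 7| < δ implies |(-8s - 12) − 44| < ε.
Since (-8s - 12) − 44 = -8(s + 7), we have |(-8s - 12) − 44| = 8|s + 7|.
So 8|s + 7| < ε exactly when |s + 7| < ε/8.
Choosing δ = ε/8 gives |(-8s - 12) − 44| = 8|s + 7| < ε whenever |s + 7| < δ.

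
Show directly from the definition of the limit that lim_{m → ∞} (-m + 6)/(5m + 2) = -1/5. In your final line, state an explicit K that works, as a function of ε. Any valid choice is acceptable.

K = (32/25)/ε

Let ε > 0. For m ≥ 1, |(-m + 6)/(5m + 2) + 1/5| = |32|/(5(5m + 2)) = 32/(5(5m + 2)).
Since 5m + 2 ≥ 5m for m ≥ 1, this is ≤ 32/(5·5m) = (32/25)/m.
So |(-m + 6)/(5m + 2) + 1/5| < ε whenever m > (32/25)/ε.
Take K = (32/25)/ε. If m > K then |(-m + 6)/(5m + 2) + 1/5| ≤ (32/25)/m < ε.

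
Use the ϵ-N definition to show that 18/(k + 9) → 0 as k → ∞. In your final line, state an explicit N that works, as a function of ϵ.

Fix ϵ > 0. For k ≥ 1, |18/(k + 9) − 0| = 18/(k + 9) ≤ 18/k.
We need 18/k < ϵ, i.e. k > 18/ϵ.
Take N = 18/ϵ. If k > N then |18/(k + 9)| ≤ 18/k < ϵ.

N = 18/ϵ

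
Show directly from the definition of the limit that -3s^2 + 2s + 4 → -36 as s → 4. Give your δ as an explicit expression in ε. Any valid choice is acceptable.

δ = min(2, ε/28)

Let ε > 0 be given. We want δ > 0 such that 0 < |s − 4| < δ implies |(-3s^2 + 2s + 4) + 36| < ε.
(-3s^2 + 2s + 4) + 36 = -3s^2 + 2s + 40 = (s − 4)(-3s - 10).
So |(-3s^2 + 2s + 4) + 36| = |s − 4|·|-3s - 10|.
Assume first that |s − 4| < 2, so |s| < 6. Then |-3s - 10| ≤ 3·6 + 10 = 28.
Hence |(-3s^2 + 2s + 4) + 36| ≤ 28|s − 4| < ε provided |s − 4| < ε/28.
Take δ = min(2, ε/28). Then 0 < |s − 4| < δ gives both |s − 4| < 2 and |s − 4| < ε/28, so |(-3s^2 + 2s + 4) + 36| < ε.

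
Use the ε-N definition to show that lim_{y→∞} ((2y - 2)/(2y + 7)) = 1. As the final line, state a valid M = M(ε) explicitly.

M = (9/2)/ε

Fix ε > 0. We seek M > 0 such that y > M implies |(2y - 2)/(2y + 7) − 1| < ε.
(2y - 2)/(2y + 7) − 1 = (2(2y - 2) − 2(2y + 7)) / (2(2y + 7)) = -18/(2(2y + 7)).
For y > 0 we have 2y + 7 > 2y, so |(2y - 2)/(2y + 7) − 1| = 18/(2(2y + 7)) < 18/(2·2y) = (9/2)/y.
Thus |(2y - 2)/(2y + 7) − 1| < ε whenever y > (9/2)/ε.
Take M = (9/2)/ε. If y > M then |(2y - 2)/(2y + 7) − 1| < (9/2)/y < ε.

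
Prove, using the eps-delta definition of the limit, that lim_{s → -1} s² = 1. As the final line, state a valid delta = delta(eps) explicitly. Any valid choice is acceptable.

delta = min(2, eps/4)

Let eps > 0. We seek delta > 0 with 0 < |s + 1| < delta ⇒ |s² − 1| < eps.
Factor: s² − 1 = (s + 1)(s - 1), so |s² − 1| = |s + 1|·|s - 1|.
Impose delta ≤ 2 so that |s| < 3; then |s - 1| ≤ 4.
Hence |s² − 1| ≤ 4|s + 1|, which is < eps once |s + 1| < eps/4.
Take delta = min(2, eps/4). If 0 < |s + 1| < delta then both bounds hold and |s² − 1| ≤ 4|s + 1| < 4·(eps/4) = eps.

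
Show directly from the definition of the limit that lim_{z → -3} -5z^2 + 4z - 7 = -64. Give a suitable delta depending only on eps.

delta = min(2, eps/44)

Suppose eps > 0. We want delta > 0 such that 0 < |z + 3| < delta implies |(-5z^2 + 4z - 7) + 64| < eps.
(-5z^2 + 4z - 7) + 64 = -5z^2 + 4z + 57 = (z + 3)(-5z + 19).
So |(-5z^2 + 4z - 7) + 64| = |z + 3|·|-5z + 19|.
Require delta ≤ 2. Then |z + 3| < 2 gives |z| < 5, and by the triangle inequality |-5z + 19| ≤ 5·5 + 19 = 44.
Hence |(-5z^2 + 4z - 7) + 64| ≤ 44|z + 3| < eps provided |z + 3| < eps/44.
Choosing delta = min(2, eps/44) ensures both conditions, hence |(-5z^2 + 4z - 7) + 64| < eps.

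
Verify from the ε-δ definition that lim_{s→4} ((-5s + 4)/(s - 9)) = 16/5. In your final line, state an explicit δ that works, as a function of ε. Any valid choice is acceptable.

Fix ε > 0. We want δ > 0 with 0 < |s − 4| < δ ⇒ |(-5s + 4)/(s - 9) − (16/5)| < ε.
Combining over a common denominator, (-5s + 4)/(s - 9) − (16/5) = [(-5s + 4)·(-5) − (-16)·(s - 9)] / [(-5)·(s - 9)] = 41(s − 4) / ((-5)(s - 9)).
So |(-5s + 4)/(s - 9) − (16/5)| = 41|s − 4| / (5·|s − 9|).
Require δ ≤ 5/2, so |s − 9| ≥ |-5| − |s − 4| > 5 − 5/2 = 5/2.
Hence |(-5s + 4)/(s - 9) − (16/5)| < 41|s − 4|/(5·(5/2)) = (82/25)|s − 4|, which is < ε once |s − 4| < (25/82)ε.
Take δ = min(5/2, (25/82)ε). Then 0 < |s − 4| < δ forces both bounds, so |(-5s + 4)/(s - 9) − (16/5)| < ε.

δ = min(5/2, (25/82)ε)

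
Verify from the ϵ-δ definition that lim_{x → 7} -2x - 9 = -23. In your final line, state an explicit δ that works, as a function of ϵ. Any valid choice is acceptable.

δ = ϵ/2

Let ϵ > 0. We need δ > 0 so that 0 < |x − 7| < δ implies |(-2x - 9) + 23| < ϵ.
|(-2x - 9) + 23| = |-2x + 14| = 2|x − 7|.
So 2|x − 7| < ϵ exactly when |x − 7| < ϵ/2.
Take δ = ϵ/2. If 0 < |x − 7| < δ then |(-2x - 9) + 23| = 2|x − 7| < 2·(ϵ/2) = ϵ.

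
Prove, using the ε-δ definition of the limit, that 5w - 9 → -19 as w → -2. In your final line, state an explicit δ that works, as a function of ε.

Let ε > 0 be given. We need δ > 0 so that 0 < |w + 2| < δ implies |(5w - 9) + 19| < ε.
|(5w - 9) + 19| = |5w + 10| = 5|w + 2|.
So 5|w + 2| < ε exactly when |w + 2| < ε/5.
Choosing δ = ε/5 gives |(5w - 9) + 19| = 5|w + 2| < ε whenever |w + 2| < δ.

δ = ε/5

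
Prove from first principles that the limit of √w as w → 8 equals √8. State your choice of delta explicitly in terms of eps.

Let eps > 0 be given. We want delta > 0 such that 0 < |w − 8| < delta implies |√w − √8| < eps.
Multiplying by the conjugate, |√w − √8| = |w − 8|/(√w + √8).
Restrict delta ≤ 8 so that |w − 8| < 8 forces w > 0, and then √w + √8 > √8.
Hence |√w − √8| < |w − 8|/√8, which is < eps once |w − 8| < √8·eps.
Take delta = min(8, √8·eps). If 0 < |w − 8| < delta then w > 0 and |√w − √8| < |w − 8|/√8 < eps.

delta = min(8, √8·eps)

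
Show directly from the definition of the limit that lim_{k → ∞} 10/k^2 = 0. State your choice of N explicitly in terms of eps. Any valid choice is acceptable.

Let eps > 0 be given. For k ≥ 1, |10/k^2 − 0| = 10/k^2.
10/k^2 < eps ⇔ k^2 > 10/eps ⇔ k > (10/eps)^{1/2}.
Take N = (10/eps)^{1/2}. Then k > N implies 10/k^2 < eps.

N = (10/eps)^{1/2}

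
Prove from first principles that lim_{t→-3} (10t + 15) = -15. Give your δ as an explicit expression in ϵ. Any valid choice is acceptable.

Let ϵ > 0. We need δ > 0 so that 0 < |t + 3| < δ implies |(10t + 15) + 15| < ϵ.
|(10t + 15) + 15| = |10t + 30| = 10|t + 3|.
Thus it suffices that |t + 3| < ϵ/10.
Choosing δ = ϵ/10 gives |(10t + 15) + 15| = 10|t + 3| < ϵ whenever |t + 3| < δ.

δ = ϵ/10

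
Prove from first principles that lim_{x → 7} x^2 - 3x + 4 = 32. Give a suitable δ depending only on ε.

δ = min(2, ε/13)

Fix ε > 0. We want δ > 0 such that 0 < |x − 7| < δ implies |(x^2 - 3x + 4) − 32| < ε.
(x^2 - 3x + 4) − 32 = x^2 - 3x - 28 = (x − 7)(x + 4).
So |(x^2 - 3x + 4) − 32| = |x − 7|·|x + 4|.
Assume first that |x − 7| < 2, so |x| < 9. Then |x + 4| ≤ 9 + 4 = 13.
Hence |(x^2 - 3x + 4) − 32| ≤ 13|x − 7| < ε provided |x − 7| < ε/13.
Choosing δ = min(2, ε/13) ensures both conditions, hence |(x^2 - 3x + 4) − 32| < ε.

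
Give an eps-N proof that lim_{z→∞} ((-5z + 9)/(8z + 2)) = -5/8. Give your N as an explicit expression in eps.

Let eps > 0. We seek N > 0 such that z > N implies |(-5z + 9)/(8z + 2) + 5/8| < eps.
(-5z + 9)/(8z + 2) + 5/8 = (8(-5z + 9) − (-5)(8z + 2)) / (8(8z + 2)) = 82/(8(8z + 2)).
For z > 0 we have 8z + 2 > 8z, so |(-5z + 9)/(8z + 2) + 5/8| = 82/(8(8z + 2)) < 82/(8·8z) = (41/32)/z.
Thus |(-5z + 9)/(8z + 2) + 5/8| < eps whenever z > (41/32)/eps.
Take N = (41/32)/eps. If z > N then |(-5z + 9)/(8z + 2) + 5/8| < (41/32)/z < eps.

N = (41/32)/eps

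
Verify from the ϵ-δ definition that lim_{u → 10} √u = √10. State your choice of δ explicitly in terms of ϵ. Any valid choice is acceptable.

δ = min(10, √10·ϵ)

Let ϵ > 0 be given. We want δ > 0 such that 0 < |u − 10| < δ implies |√u − √10| < ϵ.
Multiplying by the conjugate, |√u − √10| = |u − 10|/(√u + √10).
Restrict δ ≤ 10 so that |u − 10| < 10 forces u > 0, and then √u + √10 > √10.
Hence |√u − √10| < |u − 10|/√10, which is < ϵ once |u − 10| < √10·ϵ.
Take δ = min(10, √10·ϵ). If 0 < |u − 10| < δ then u > 0 and |√u − √10| < |u − 10|/√10 < ϵ.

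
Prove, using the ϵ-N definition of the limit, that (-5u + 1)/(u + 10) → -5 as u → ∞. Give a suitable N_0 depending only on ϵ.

N_0 = 51/ϵ

Suppose ϵ > 0. We seek N_0 > 0 such that u > N_0 implies |(-5u + 1)/(u + 10) + 5| < ϵ.
(-5u + 1)/(u + 10) + 5 = ((-5u + 1) − (-5)(u + 10)) / ((u + 10)) = 51/((u + 10)).
For u > 0 we have u + 10 > u, so |(-5u + 1)/(u + 10) + 5| = 51/((u + 10)) < 51/(u) = 51/u.
Thus |(-5u + 1)/(u + 10) + 5| < ϵ whenever u > 51/ϵ.
Take N_0 = 51/ϵ. If u > N_0 then |(-5u + 1)/(u + 10) + 5| < 51/u < ϵ.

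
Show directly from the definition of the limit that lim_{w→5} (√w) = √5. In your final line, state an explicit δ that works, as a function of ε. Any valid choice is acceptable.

Suppose ε > 0. We want δ > 0 such that 0 < |w − 5| < δ implies |√w − √5| < ε.
Rationalise: √w − √5 = (w − 5)/(√w + √5), so |√w − √5| = |w − 5|/(√w + √5).
Restrict δ ≤ 5 so that |w − 5| < 5 forces w > 0, and then √w + √5 > √5.
Hence |√w − √5| < |w − 5|/√5, which is < ε once |w − 5| < √5·ε.
Take δ = min(5, √5·ε). If 0 < |w − 5| < δ then w > 0 and |√w − √5| < |w − 5|/√5 < ε.

δ = min(5, √5·ε)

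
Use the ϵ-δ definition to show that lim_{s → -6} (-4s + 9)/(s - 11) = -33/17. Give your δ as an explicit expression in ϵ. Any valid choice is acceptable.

δ = min(17/2, (289/70)ϵ)

Fix ϵ > 0. We want δ > 0 with 0 < |s + 6| < δ ⇒ |(-4s + 9)/(s - 11) + 33/17| < ϵ.
Combining over a common denominator, (-4s + 9)/(s - 11) + 33/17 = [(-4s + 9)·(-17) − 33·(s - 11)] / [(-17)·(s - 11)] = 35(s + 6) / ((-17)(s - 11)).
So |(-4s + 9)/(s - 11) + 33/17| = 35|s + 6| / (17·|s − 11|).
Restrict δ ≤ 17/2. Then |s + 6| < 17/2 gives |s − 11| = |(s + 6) + (-17)| ≥ 17 − 17/2 = 17/2.
Hence |(-4s + 9)/(s - 11) + 33/17| < 35|s + 6|/(17·(17/2)) = (70/289)|s + 6|, which is < ϵ once |s + 6| < (289/70)ϵ.
Take δ = min(17/2, (289/70)ϵ). Then 0 < |s + 6| < δ forces both bounds, so |(-4s + 9)/(s - 11) + 33/17| < ϵ.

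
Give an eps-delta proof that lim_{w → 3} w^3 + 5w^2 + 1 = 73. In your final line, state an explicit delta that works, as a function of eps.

delta = min(1, eps/72)

Let eps > 0. We want delta > 0 such that 0 < |w − 3| < delta implies |(w^3 + 5w^2 + 1) − 73| < eps.
(w^3 + 5w^2 + 1) − 73 = w^3 + 5w^2 - 72 = (w − 3)(w^2 + 8w + 24).
So |(w^3 + 5w^2 + 1) − 73| = |w − 3|·|w^2 + 8w + 24|.
Assume first that |w − 3| < 1, so |w| < 4. Then |w^2 + 8w + 24| ≤ 4^2 + 8·4 + 24 = 72.
Hence |(w^3 + 5w^2 + 1) − 73| ≤ 72|w − 3| < eps provided |w − 3| < eps/72.
Choosing delta = min(1, eps/72) ensures both conditions, hence |(w^3 + 5w^2 + 1) − 73| < eps.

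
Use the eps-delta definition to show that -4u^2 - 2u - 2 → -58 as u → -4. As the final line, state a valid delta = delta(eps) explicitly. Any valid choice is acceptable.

Let eps > 0 be given. We want delta > 0 such that 0 < |u + 4| < delta implies |(-4u^2 - 2u - 2) + 58| < eps.
(-4u^2 - 2u - 2) + 58 = -4u^2 - 2u + 56 = (u + 4)(-4u + 14).
So |(-4u^2 - 2u - 2) + 58| = |u + 4|·|-4u + 14|.
Assume first that |u + 4| < 2, so |u| < 6. Then |-4u + 14| ≤ 4·6 + 14 = 38.
Hence |(-4u^2 - 2u - 2) + 58| ≤ 38|u + 4| < eps provided |u + 4| < eps/38.
Choosing delta = min(2, eps/38) ensures both conditions, hence |(-4u^2 - 2u - 2) + 58| < eps.

delta = min(2, eps/38)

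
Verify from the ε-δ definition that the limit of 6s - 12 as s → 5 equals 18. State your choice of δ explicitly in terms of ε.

Fix ε > 0. We need δ > 0 so that 0 < |s − 5| < δ implies |(6s - 12) − 18| < ε.
Since (6s - 12) − 18 = 6(s − 5), we have |(6s - 12) − 18| = 6|s − 5|.
Thus it suffices that |s − 5| < ε/6.
Choosing δ = ε/6 gives |(6s - 12) − 18| = 6|s − 5| < ε whenever |s − 5| < δ.

δ = ε/6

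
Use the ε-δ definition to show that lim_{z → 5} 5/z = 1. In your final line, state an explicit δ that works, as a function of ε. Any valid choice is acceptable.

δ = min(5/2, (5/2)ε)

Fix ε > 0. We seek δ > 0 such that 0 < |z − 5| < δ implies |5/z − 1| < ε.
|5/z − 1| = 5·|5 − z|/(5·|z|) = 5|z − 5|/(5|z|).
Require δ ≤ 5/2 so that |z| > 5 − 5/2 = 5/2, hence 5|z| > 25/2.
Then |5/z − 1| < 5|z − 5|/(25/2), which is < ε when |z − 5| < (5/2)ε.
Take δ = min(5/2, (5/2)ε). Then 0 < |z − 5| < δ gives both |z − 5| < 5/2 and |z − 5| < (5/2)ε, so |5/z − 1| < ε.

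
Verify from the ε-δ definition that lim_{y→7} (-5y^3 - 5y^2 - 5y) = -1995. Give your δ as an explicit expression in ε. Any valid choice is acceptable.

δ = min(1, ε/925)

Fix ε > 0. We want δ > 0 such that 0 < |y − 7| < δ implies |(-5y^3 - 5y^2 - 5y) + 1995| < ε.
(-5y^3 - 5y^2 - 5y) + 1995 = -5y^3 - 5y^2 - 5y + 1995 = (y − 7)(-5y^2 - 40y - 285).
So |(-5y^3 - 5y^2 - 5y) + 1995| = |y − 7|·|-5y^2 - 40y - 285|.
Assume first that |y − 7| < 1, so |y| < 8. Then |-5y^2 - 40y - 285| ≤ 5·8^2 + 40·8 + 285 = 925.
Hence |(-5y^3 - 5y^2 - 5y) + 1995| ≤ 925|y − 7| < ε provided |y − 7| < ε/925.
Take δ = min(1, ε/925). Then 0 < |y − 7| < δ gives both |y − 7| < 1 and |y − 7| < ε/925, so |(-5y^3 - 5y^2 - 5y) + 1995| < ε.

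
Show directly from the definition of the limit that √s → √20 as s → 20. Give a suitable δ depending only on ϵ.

δ = min(20, √20·ϵ)

Let ϵ > 0. We want δ > 0 such that 0 < |s − 20| < δ implies |√s − √20| < ϵ.
Multiplying by the conjugate, |√s − √20| = |s − 20|/(√s + √20).
Restrict δ ≤ 20 so that |s − 20| < 20 forces s > 0, and then √s + √20 > √20.
Hence |√s − √20| < |s − 20|/√20, which is < ϵ once |s − 20| < √20·ϵ.
Take δ = min(20, √20·ϵ). If 0 < |s − 20| < δ then s > 0 and |√s − √20| < |s − 20|/√20 < ϵ.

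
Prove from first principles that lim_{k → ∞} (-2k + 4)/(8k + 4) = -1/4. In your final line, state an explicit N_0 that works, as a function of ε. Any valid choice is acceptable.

Let ε > 0. For k ≥ 1, |(-2k + 4)/(8k + 4) + 1/4| = |40|/(8(8k + 4)) = 40/(8(8k + 4)).
Since 8k + 4 ≥ 8k for k ≥ 1, this is ≤ 40/(8·8k) = (5/8)/k.
So |(-2k + 4)/(8k + 4) + 1/4| < ε whenever k > (5/8)/ε.
Take N_0 = (5/8)/ε. If k > N_0 then |(-2k + 4)/(8k + 4) + 1/4| ≤ (5/8)/k < ε.

N_0 = (5/8)/ε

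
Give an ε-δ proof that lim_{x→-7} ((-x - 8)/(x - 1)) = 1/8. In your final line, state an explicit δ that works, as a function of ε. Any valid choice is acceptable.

δ = min(4, (32/9)ε)

Fix ε > 0. We want δ > 0 with 0 < |x + 7| < δ ⇒ |(-x - 8)/(x - 1) − (1/8)| < ε.
Combining over a common denominator, (-x - 8)/(x - 1) − (1/8) = [(-x - 8)·(-8) − (-1)·(x - 1)] / [(-8)·(x - 1)] = 9(x + 7) / ((-8)(x - 1)).
So |(-x - 8)/(x - 1) − (1/8)| = 9|x + 7| / (8·|x − 1|).
Restrict δ ≤ 4. Then |x + 7| < 4 gives |x − 1| = |(x + 7) + (-8)| ≥ 8 − 4 = 4.
Hence |(-x - 8)/(x - 1) − (1/8)| < 9|x + 7|/(8·4) = (9/32)|x + 7|, which is < ε once |x + 7| < (32/9)ε.
Take δ = min(4, (32/9)ε). Then 0 < |x + 7| < δ forces both bounds, so |(-x - 8)/(x - 1) − (1/8)| < ε.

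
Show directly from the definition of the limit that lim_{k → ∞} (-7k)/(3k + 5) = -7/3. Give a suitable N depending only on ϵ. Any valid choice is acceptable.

N = (35/9)/ϵ

Let ϵ > 0. For k ≥ 1, |(-7k)/(3k + 5) + 7/3| = |35|/(3(3k + 5)) = 35/(3(3k + 5)).
Since 3k + 5 ≥ 3k for k ≥ 1, this is ≤ 35/(3·3k) = (35/9)/k.
So |(-7k)/(3k + 5) + 7/3| < ϵ whenever k > (35/9)/ϵ.
Take N = (35/9)/ϵ. If k > N then |(-7k)/(3k + 5) + 7/3| ≤ (35/9)/k < ϵ.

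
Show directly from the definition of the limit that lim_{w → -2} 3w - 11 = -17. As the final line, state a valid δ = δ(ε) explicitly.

δ = ε/3

Let ε > 0. We need δ > 0 so that 0 < |w + 2| < δ implies |(3w - 11) + 17| < ε.
|(3w - 11) + 17| = |3w + 6| = 3|w + 2|.
So 3|w + 2| < ε exactly when |w + 2| < ε/3.
Choosing δ = ε/3 gives |(3w - 11) + 17| = 3|w + 2| < ε whenever |w + 2| < δ.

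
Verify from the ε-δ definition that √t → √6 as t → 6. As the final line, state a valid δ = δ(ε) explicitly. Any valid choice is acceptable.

δ = min(6, √6·ε)

Suppose ε > 0. We want δ > 0 such that 0 < |t − 6| < δ implies |√t − √6| < ε.
Rationalise: √t − √6 = (t − 6)/(√t + √6), so |√t − √6| = |t − 6|/(√t + √6).
Restrict δ ≤ 6 so that |t − 6| < 6 forces t > 0, and then √t + √6 > √6.
Hence |√t − √6| < |t − 6|/√6, which is < ε once |t − 6| < √6·ε.
Take δ = min(6, √6·ε). If 0 < |t − 6| < δ then t > 0 and |√t − √6| < |t − 6|/√6 < ε.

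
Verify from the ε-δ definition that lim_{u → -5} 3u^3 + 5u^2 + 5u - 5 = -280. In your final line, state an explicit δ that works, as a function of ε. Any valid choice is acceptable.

Let ε > 0. We want δ > 0 such that 0 < |u + 5| < δ implies |(3u^3 + 5u^2 + 5u - 5) + 280| < ε.
(3u^3 + 5u^2 + 5u - 5) + 280 = 3u^3 + 5u^2 + 5u + 275 = (u + 5)(3u^2 - 10u + 55).
So |(3u^3 + 5u^2 + 5u - 5) + 280| = |u + 5|·|3u^2 - 10u + 55|.
Assume first that |u + 5| < 1, so |u| < 6. Then |3u^2 - 10u + 55| ≤ 3·6^2 + 10·6 + 55 = 223.
Hence |(3u^3 + 5u^2 + 5u - 5) + 280| ≤ 223|u + 5| < ε provided |u + 5| < ε/223.
Choosing δ = min(1, ε/223) ensures both conditions, hence |(3u^3 + 5u^2 + 5u - 5) + 280| < ε.

δ = min(1, ε/223)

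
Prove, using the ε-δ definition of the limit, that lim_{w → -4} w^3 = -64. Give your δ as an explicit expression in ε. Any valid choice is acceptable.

Suppose ε > 0. We seek δ > 0 with 0 < |w + 4| < δ ⇒ |w^3 + 64| < ε.
Factor: w^3 + 64 = (w + 4)(w^2 - 4w + 16), so |w^3 + 64| = |w + 4|·|w^2 - 4w + 16|.
Impose δ ≤ 1 so that |w| < 5; then |w^2 - 4w + 16| ≤ 61.
Hence |w^3 + 64| ≤ 61|w + 4|, which is < ε once |w + 4| < ε/61.
Take δ = min(1, ε/61). If 0 < |w + 4| < δ then both bounds hold and |w^3 + 64| ≤ 61|w + 4| < 61·(ε/61) = ε.

δ = min(1, ε/61)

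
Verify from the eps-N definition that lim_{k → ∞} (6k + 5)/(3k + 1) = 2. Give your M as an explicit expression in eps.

M = 1/eps

Let eps > 0 be given. For k ≥ 1, |(6k + 5)/(3k + 1) − 2| = |9|/(3(3k + 1)) = 9/(3(3k + 1)).
Since 3k + 1 ≥ 3k for k ≥ 1, this is ≤ 9/(3·3k) = 1/k.
So |(6k + 5)/(3k + 1) − 2| < eps whenever k > 1/eps.
Take M = 1/eps. If k > M then |(6k + 5)/(3k + 1) − 2| ≤ 1/k < eps.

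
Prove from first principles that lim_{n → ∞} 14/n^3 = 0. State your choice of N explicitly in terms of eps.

Fix eps > 0. For n ≥ 1, |14/n^3 − 0| = 14/n^3.
14/n^3 < eps ⇔ n^3 > 14/eps ⇔ n > (14/eps)^{1/3}.
Take N = (14/eps)^{1/3}. Then n > N implies 14/n^3 < eps.

N = (14/eps)^{1/3}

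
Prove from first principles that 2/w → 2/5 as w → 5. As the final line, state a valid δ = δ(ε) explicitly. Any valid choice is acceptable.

δ = min(5/2, (25/4)ε)

Suppose ε > 0. We seek δ > 0 such that 0 < |w − 5| < δ implies |2/w − (2/5)| < ε.
|2/w − (2/5)| = 2·|5 − w|/(5·|w|) = 2|w − 5|/(5|w|).
Restrict δ ≤ 5/2. Then |w − 5| < 5/2 gives |w| > 5/2, so 5|w| > 25/2.
Then |2/w − (2/5)| < 2|w − 5|/(25/2), which is < ε when |w − 5| < (25/4)ε.
Take δ = min(5/2, (25/4)ε). Then 0 < |w − 5| < δ gives both |w − 5| < 5/2 and |w − 5| < (25/4)ε, so |2/w − (2/5)| < ε.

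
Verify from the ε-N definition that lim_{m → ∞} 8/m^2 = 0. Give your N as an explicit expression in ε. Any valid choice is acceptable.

Suppose ε > 0. For m ≥ 1, |8/m^2 − 0| = 8/m^2.
8/m^2 < ε ⇔ m^2 > 8/ε ⇔ m > (8/ε)^{1/2}.
Take N = (8/ε)^{1/2}. Then m > N implies 8/m^2 < ε.

N = (8/ε)^{1/2}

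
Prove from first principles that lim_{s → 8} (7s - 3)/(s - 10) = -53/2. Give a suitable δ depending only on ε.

δ = min(1, (2/67)ε)

Fix ε > 0. We want δ > 0 with 0 < |s − 8| < δ ⇒ |(7s - 3)/(s - 10) + 53/2| < ε.
Combining over a common denominator, (7s - 3)/(s - 10) + 53/2 = [(7s - 3)·(-2) − 53·(s - 10)] / [(-2)·(s - 10)] = -67(s − 8) / ((-2)(s - 10)).
So |(7s - 3)/(s - 10) + 53/2| = 67|s − 8| / (2·|s − 10|).
Restrict δ ≤ 1. Then |s − 8| < 1 gives |s − 10| = |(s − 8) + (-2)| ≥ 2 − 1 = 1.
Hence |(7s - 3)/(s - 10) + 53/2| < 67|s − 8|/(2·1) = (67/2)|s − 8|, which is < ε once |s − 8| < (2/67)ε.
Take δ = min(1, (2/67)ε). Then 0 < |s − 8| < δ forces both bounds, so |(7s - 3)/(s - 10) + 53/2| < ε.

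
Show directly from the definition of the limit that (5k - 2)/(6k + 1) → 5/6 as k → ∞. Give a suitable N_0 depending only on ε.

Suppose ε > 0. For k ≥ 1, |(5k - 2)/(6k + 1) − (5/6)| = |-17|/(6(6k + 1)) = 17/(6(6k + 1)).
Since 6k + 1 ≥ 6k for k ≥ 1, this is ≤ 17/(6·6k) = (17/36)/k.
So |(5k - 2)/(6k + 1) − (5/6)| < ε whenever k > (17/36)/ε.
Take N_0 = (17/36)/ε. If k > N_0 then |(5k - 2)/(6k + 1) − (5/6)| ≤ (17/36)/k < ε.

N_0 = (17/36)/ε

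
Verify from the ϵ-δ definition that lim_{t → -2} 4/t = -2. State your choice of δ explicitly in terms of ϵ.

Fix ϵ > 0. We seek δ > 0 such that 0 < |t + 2| < δ implies |4/t + 2| < ϵ.
|4/t + 2| = 4·|-2 − t|/(2·|t|) = 4|t + 2|/(2|t|).
Restrict δ ≤ 1. Then |t + 2| < 1 gives |t| > 1, so 2|t| > 2.
Then |4/t + 2| < 4|t + 2|/2, which is < ϵ when |t + 2| < (1/2)ϵ.
Take δ = min(1, (1/2)ϵ). Then 0 < |t + 2| < δ gives both |t + 2| < 1 and |t + 2| < (1/2)ϵ, so |4/t + 2| < ϵ.

δ = min(1, (1/2)ϵ)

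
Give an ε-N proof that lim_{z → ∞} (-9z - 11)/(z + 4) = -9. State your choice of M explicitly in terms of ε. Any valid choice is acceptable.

Suppose ε > 0. We seek M > 0 such that z > M implies |(-9z - 11)/(z + 4) + 9| < ε.
(-9z - 11)/(z + 4) + 9 = ((-9z - 11) − (-9)(z + 4)) / ((z + 4)) = 25/((z + 4)).
For z > 0 we have z + 4 > z, so |(-9z - 11)/(z + 4) + 9| = 25/((z + 4)) < 25/(z) = 25/z.
Thus |(-9z - 11)/(z + 4) + 9| < ε whenever z > 25/ε.
Take M = 25/ε. If z > M then |(-9z - 11)/(z + 4) + 9| < 25/z < ε.

M = 25/ε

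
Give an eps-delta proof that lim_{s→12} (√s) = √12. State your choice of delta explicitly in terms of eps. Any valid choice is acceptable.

Let eps > 0. We want delta > 0 such that 0 < |s − 12| < delta implies |√s − √12| < eps.
Multiplying by the conjugate, |√s − √12| = |s − 12|/(√s + √12).
Restrict delta ≤ 12 so that |s − 12| < 12 forces s > 0, and then √s + √12 > √12.
Hence |√s − √12| < |s − 12|/√12, which is < eps once |s − 12| < √12·eps.
Take delta = min(12, √12·eps). If 0 < |s − 12| < delta then s > 0 and |√s − √12| < |s − 12|/√12 < eps.

delta = min(12, √12·eps)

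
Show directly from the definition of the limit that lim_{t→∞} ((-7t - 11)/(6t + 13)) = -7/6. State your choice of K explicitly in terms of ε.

K = (25/36)/ε

Let ε > 0 be given. We seek K > 0 such that t > K implies |(-7t - 11)/(6t + 13) + 7/6| < ε.
(-7t - 11)/(6t + 13) + 7/6 = (6(-7t - 11) − (-7)(6t + 13)) / (6(6t + 13)) = 25/(6(6t + 13)).
For t > 0 we have 6t + 13 > 6t, so |(-7t - 11)/(6t + 13) + 7/6| = 25/(6(6t + 13)) < 25/(6·6t) = (25/36)/t.
Thus |(-7t - 11)/(6t + 13) + 7/6| < ε whenever t > (25/36)/ε.
Take K = (25/36)/ε. If t > K then |(-7t - 11)/(6t + 13) + 7/6| < (25/36)/t < ε.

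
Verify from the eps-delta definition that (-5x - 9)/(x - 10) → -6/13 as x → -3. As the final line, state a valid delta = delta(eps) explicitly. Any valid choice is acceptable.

Suppose eps > 0. We want delta > 0 with 0 < |x + 3| < delta ⇒ |(-5x - 9)/(x - 10) + 6/13| < eps.
Combining over a common denominator, (-5x - 9)/(x - 10) + 6/13 = [(-5x - 9)·(-13) − 6·(x - 10)] / [(-13)·(x - 10)] = 59(x + 3) / ((-13)(x - 10)).
So |(-5x - 9)/(x - 10) + 6/13| = 59|x + 3| / (13·|x − 10|).
Restrict delta ≤ 13/2. Then |x + 3| < 13/2 gives |x − 10| = |(x + 3) + (-13)| ≥ 13 − 13/2 = 13/2.
Hence |(-5x - 9)/(x - 10) + 6/13| < 59|x + 3|/(13·(13/2)) = (118/169)|x + 3|, which is < eps once |x + 3| < (169/118)eps.
Take delta = min(13/2, (169/118)eps). Then 0 < |x + 3| < delta forces both bounds, so |(-5x - 9)/(x - 10) + 6/13| < eps.

delta = min(13/2, (169/118)eps)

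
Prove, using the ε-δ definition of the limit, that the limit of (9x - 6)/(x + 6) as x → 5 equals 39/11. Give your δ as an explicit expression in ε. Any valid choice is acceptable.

δ = min(11/2, (121/120)ε)

Let ε > 0. We want δ > 0 with 0 < |x − 5| < δ ⇒ |(9x - 6)/(x + 6) − (39/11)| < ε.
Combining over a common denominator, (9x - 6)/(x + 6) − (39/11) = [(9x - 6)·11 − 39·(x + 6)] / [11·(x + 6)] = 60(x − 5) / (11(x + 6)).
So |(9x - 6)/(x + 6) − (39/11)| = 60|x − 5| / (11·|x + 6|).
Restrict δ ≤ 11/2. Then |x − 5| < 11/2 gives |x + 6| = |(x − 5) + 11| ≥ 11 − 11/2 = 11/2.
Hence |(9x - 6)/(x + 6) − (39/11)| < 60|x − 5|/(11·(11/2)) = (120/121)|x − 5|, which is < ε once |x − 5| < (121/120)ε.
Take δ = min(11/2, (121/120)ε). Then 0 < |x − 5| < δ forces both bounds, so |(9x - 6)/(x + 6) − (39/11)| < ε.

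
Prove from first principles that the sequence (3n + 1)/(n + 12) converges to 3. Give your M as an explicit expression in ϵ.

M = 35/ϵ

Let ϵ > 0. For n ≥ 1, |(3n + 1)/(n + 12) − 3| = |-35|/((n + 12)) = 35/((n + 12)).
Since n + 12 ≥ n for n ≥ 1, this is ≤ 35/(n) = 35/n.
So |(3n + 1)/(n + 12) − 3| < ϵ whenever n > 35/ϵ.
Take M = 35/ϵ. If n > M then |(3n + 1)/(n + 12) − 3| ≤ 35/n < ϵ.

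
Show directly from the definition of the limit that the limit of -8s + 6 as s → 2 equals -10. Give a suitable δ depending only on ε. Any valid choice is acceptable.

δ = ε/8

Fix ε > 0. We need δ > 0 so that 0 < |s − 2| < δ implies |(-8s + 6) + 10| < ε.
|(-8s + 6) + 10| = |-8s + 16| = 8|s − 2|.
So 8|s − 2| < ε exactly when |s − 2| < ε/8.
Choosing δ = ε/8 gives |(-8s + 6) + 10| = 8|s − 2| < ε whenever |s − 2| < δ.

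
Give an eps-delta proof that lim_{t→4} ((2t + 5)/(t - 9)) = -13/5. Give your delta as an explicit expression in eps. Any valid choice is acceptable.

delta = min(5/2, (25/46)eps)

Suppose eps > 0. We want delta > 0 with 0 < |t − 4| < delta ⇒ |(2t + 5)/(t - 9) + 13/5| < eps.
Combining over a common denominator, (2t + 5)/(t - 9) + 13/5 = [(2t + 5)·(-5) − 13·(t - 9)] / [(-5)·(t - 9)] = -23(t − 4) / ((-5)(t - 9)).
So |(2t + 5)/(t - 9) + 13/5| = 23|t − 4| / (5·|t − 9|).
Restrict delta ≤ 5/2. Then |t − 4| < 5/2 gives |t − 9| = |(t − 4) + (-5)| ≥ 5 − 5/2 = 5/2.
Hence |(2t + 5)/(t - 9) + 13/5| < 23|t − 4|/(5·(5/2)) = (46/25)|t − 4|, which is < eps once |t − 4| < (25/46)eps.
Take delta = min(5/2, (25/46)eps). Then 0 < |t − 4| < delta forces both bounds, so |(2t + 5)/(t - 9) + 13/5| < eps.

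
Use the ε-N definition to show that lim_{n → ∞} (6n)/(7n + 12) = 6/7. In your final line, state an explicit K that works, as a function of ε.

K = (72/49)/ε

Fix ε > 0. For n ≥ 1, |(6n)/(7n + 12) − (6/7)| = |-72|/(7(7n + 12)) = 72/(7(7n + 12)).
Since 7n + 12 ≥ 7n for n ≥ 1, this is ≤ 72/(7·7n) = (72/49)/n.
So |(6n)/(7n + 12) − (6/7)| < ε whenever n > (72/49)/ε.
Take K = (72/49)/ε. If n > K then |(6n)/(7n + 12) − (6/7)| ≤ (72/49)/n < ε.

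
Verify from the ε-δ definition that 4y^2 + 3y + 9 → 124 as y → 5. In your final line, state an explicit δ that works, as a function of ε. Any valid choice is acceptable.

Let ε > 0 be given. We want δ > 0 such that 0 < |y − 5| < δ implies |(4y^2 + 3y + 9) − 124| < ε.
(4y^2 + 3y + 9) − 124 = 4y^2 + 3y - 115 = (y − 5)(4y + 23).
So |(4y^2 + 3y + 9) − 124| = |y − 5|·|4y + 23|.
Require δ ≤ 2. Then |y − 5| < 2 gives |y| < 7, and by the triangle inequality |4y + 23| ≤ 4·7 + 23 = 51.
Hence |(4y^2 + 3y + 9) − 124| ≤ 51|y − 5| < ε provided |y − 5| < ε/51.
Choosing δ = min(2, ε/51) ensures both conditions, hence |(4y^2 + 3y + 9) − 124| < ε.

δ = min(2, ε/51)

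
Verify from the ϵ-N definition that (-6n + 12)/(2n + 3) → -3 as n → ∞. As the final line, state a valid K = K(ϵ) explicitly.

K = (21/2)/ϵ

Suppose ϵ > 0. For n ≥ 1, |(-6n + 12)/(2n + 3) + 3| = |42|/(2(2n + 3)) = 42/(2(2n + 3)).
Since 2n + 3 ≥ 2n for n ≥ 1, this is ≤ 42/(2·2n) = (21/2)/n.
So |(-6n + 12)/(2n + 3) + 3| < ϵ whenever n > (21/2)/ϵ.
Take K = (21/2)/ϵ. If n > K then |(-6n + 12)/(2n + 3) + 3| ≤ (21/2)/n < ϵ.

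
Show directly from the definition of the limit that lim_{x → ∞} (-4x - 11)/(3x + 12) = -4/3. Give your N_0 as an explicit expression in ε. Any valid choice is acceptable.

Let ε > 0 be given. We seek N_0 > 0 such that x > N_0 implies |(-4x - 11)/(3x + 12) + 4/3| < ε.
(-4x - 11)/(3x + 12) + 4/3 = (3(-4x - 11) − (-4)(3x + 12)) / (3(3x + 12)) = 15/(3(3x + 12)).
For x > 0 we have 3x + 12 > 3x, so |(-4x - 11)/(3x + 12) + 4/3| = 15/(3(3x + 12)) < 15/(3·3x) = (5/3)/x.
Thus |(-4x - 11)/(3x + 12) + 4/3| < ε whenever x > (5/3)/ε.
Take N_0 = (5/3)/ε. If x > N_0 then |(-4x - 11)/(3x + 12) + 4/3| < (5/3)/x < ε.

N_0 = (5/3)/ε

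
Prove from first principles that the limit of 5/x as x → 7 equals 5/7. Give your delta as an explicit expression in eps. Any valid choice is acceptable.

Let eps > 0 be given. We seek delta > 0 such that 0 < |x − 7| < delta implies |5/x − (5/7)| < eps.
|5/x − (5/7)| = 5·|7 − x|/(7·|x|) = 5|x − 7|/(7|x|).
Require delta ≤ 7/2 so that |x| > 7 − 7/2 = 7/2, hence 7|x| > 49/2.
Then |5/x − (5/7)| < 5|x − 7|/(49/2), which is < eps when |x − 7| < (49/10)eps.
Take delta = min(7/2, (49/10)eps). Then 0 < |x − 7| < delta gives both |x − 7| < 7/2 and |x − 7| < (49/10)eps, so |5/x − (5/7)| < eps.

delta = min(7/2, (49/10)eps)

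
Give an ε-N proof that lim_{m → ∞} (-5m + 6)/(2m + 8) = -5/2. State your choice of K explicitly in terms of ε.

Let ε > 0 be given. For m ≥ 1, |(-5m + 6)/(2m + 8) + 5/2| = |52|/(2(2m + 8)) = 52/(2(2m + 8)).
Since 2m + 8 ≥ 2m for m ≥ 1, this is ≤ 52/(2·2m) = 13/m.
So |(-5m + 6)/(2m + 8) + 5/2| < ε whenever m > 13/ε.
Take K = 13/ε. If m > K then |(-5m + 6)/(2m + 8) + 5/2| ≤ 13/m < ε.

K = 13/ε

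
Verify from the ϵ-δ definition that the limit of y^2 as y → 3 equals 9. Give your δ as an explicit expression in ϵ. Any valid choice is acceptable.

δ = min(1, ϵ/7)

Let ϵ > 0. We seek δ > 0 with 0 < |y − 3| < δ ⇒ |y^2 − 9| < ϵ.
Factor: y^2 − 9 = (y − 3)(y + 3), so |y^2 − 9| = |y − 3|·|y + 3|.
Impose δ ≤ 1 so that |y| < 4; then |y + 3| ≤ 7.
Hence |y^2 − 9| ≤ 7|y − 3|, which is < ϵ once |y − 3| < ϵ/7.
Take δ = min(1, ϵ/7). If 0 < |y − 3| < δ then both bounds hold and |y^2 − 9| ≤ 7|y − 3| < 7·(ϵ/7) = ϵ.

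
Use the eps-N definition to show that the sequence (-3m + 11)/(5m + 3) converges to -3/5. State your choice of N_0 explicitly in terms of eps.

Suppose eps > 0. For m ≥ 1, |(-3m + 11)/(5m + 3) + 3/5| = |64|/(5(5m + 3)) = 64/(5(5m + 3)).
Since 5m + 3 ≥ 5m for m ≥ 1, this is ≤ 64/(5·5m) = (64/25)/m.
So |(-3m + 11)/(5m + 3) + 3/5| < eps whenever m > (64/25)/eps.
Take N_0 = (64/25)/eps. If m > N_0 then |(-3m + 11)/(5m + 3) + 3/5| ≤ (64/25)/m < eps.

N_0 = (64/25)/eps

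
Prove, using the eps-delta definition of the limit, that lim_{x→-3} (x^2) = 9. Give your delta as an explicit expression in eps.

delta = min(1, eps/7)

Fix eps > 0. We seek delta > 0 with 0 < |x + 3| < delta ⇒ |x^2 − 9| < eps.
Factor: x^2 − 9 = (x + 3)(x - 3), so |x^2 − 9| = |x + 3|·|x - 3|.
Restrict delta ≤ 1. Then |x + 3| < 1 gives |x| < 4, so by the triangle inequality |x - 3| ≤ 4 + 3 = 7.
Hence |x^2 − 9| ≤ 7|x + 3|, which is < eps once |x + 3| < eps/7.
Take delta = min(1, eps/7). If 0 < |x + 3| < delta then both bounds hold and |x^2 − 9| ≤ 7|x + 3| < 7·(eps/7) = eps.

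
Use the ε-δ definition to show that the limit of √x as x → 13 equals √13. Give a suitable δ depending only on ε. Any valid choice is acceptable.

Fix ε > 0. We want δ > 0 such that 0 < |x − 13| < δ implies |√x − √13| < ε.
Rationalise: √x − √13 = (x − 13)/(√x + √13), so |√x − √13| = |x − 13|/(√x + √13).
Restrict δ ≤ 13 so that |x − 13| < 13 forces x > 0, and then √x + √13 > √13.
Hence |√x − √13| < |x − 13|/√13, which is < ε once |x − 13| < √13·ε.
Take δ = min(13, √13·ε). If 0 < |x − 13| < δ then x > 0 and |√x − √13| < |x − 13|/√13 < ε.

δ = min(13, √13·ε)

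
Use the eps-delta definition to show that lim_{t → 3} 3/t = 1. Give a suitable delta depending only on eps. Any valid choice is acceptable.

Suppose eps > 0. We seek delta > 0 such that 0 < |t − 3| < delta implies |3/t − 1| < eps.
|3/t − 1| = 3·|3 − t|/(3·|t|) = 3|t − 3|/(3|t|).
Require delta ≤ 3/2 so that |t| > 3 − 3/2 = 3/2, hence 3|t| > 9/2.
Then |3/t − 1| < 3|t − 3|/(9/2), which is < eps when |t − 3| < (3/2)eps.
Take delta = min(3/2, (3/2)eps). Then 0 < |t − 3| < delta gives both |t − 3| < 3/2 and |t − 3| < (3/2)eps, so |3/t − 1| < eps.

delta = min(3/2, (3/2)eps)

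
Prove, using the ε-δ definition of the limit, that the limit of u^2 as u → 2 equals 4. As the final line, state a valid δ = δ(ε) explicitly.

Let ε > 0. We seek δ > 0 with 0 < |u − 2| < δ ⇒ |u^2 − 4| < ε.
Factor: u^2 − 4 = (u − 2)(u + 2), so |u^2 − 4| = |u − 2|·|u + 2|.
Impose δ ≤ 1 so that |u| < 3; then |u + 2| ≤ 5.
Hence |u^2 − 4| ≤ 5|u − 2|, which is < ε once |u − 2| < ε/5.
Take δ = min(1, ε/5). If 0 < |u − 2| < δ then both bounds hold and |u^2 − 4| ≤ 5|u − 2| < 5·(ε/5) = ε.

δ = min(1, ε/5)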